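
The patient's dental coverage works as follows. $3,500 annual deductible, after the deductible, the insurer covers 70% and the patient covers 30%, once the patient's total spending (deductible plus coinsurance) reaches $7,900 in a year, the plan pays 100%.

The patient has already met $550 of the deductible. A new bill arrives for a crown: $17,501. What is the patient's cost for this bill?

$7,315.30

Deductible still to meet: $3,500 − $550 = $2,950.
The remaining $14,551 (= $17,501 − $2,950) moves to coinsurance.
Coinsurance: $14,551 × 30% = $4,365.30.
That puts the patient's cost at $2,950 + $4,365.30 = $7,315.30 before any cap.
Year-to-date out-of-pocket becomes $550 + $7,315.30 = $7,865.30, still under the $7,900 maximum, so no cap applies.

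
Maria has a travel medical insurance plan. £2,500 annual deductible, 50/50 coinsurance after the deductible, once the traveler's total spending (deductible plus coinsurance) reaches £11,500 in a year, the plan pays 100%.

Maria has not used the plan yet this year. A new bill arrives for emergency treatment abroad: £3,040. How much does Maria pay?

£2,770

The full £2,500 deductible is still open; £2,500 of this bill applies to it.
The remaining £540 (= £3,040 − £2,500) moves to coinsurance.
Coinsurance: £540 × 50% = £270.
So the traveler owes £2,500 + £270 = £2,770 before any cap.
Year-to-date out-of-pocket becomes £0 + £2,770 = £2,770, still under the £11,500 maximum, so no cap applies.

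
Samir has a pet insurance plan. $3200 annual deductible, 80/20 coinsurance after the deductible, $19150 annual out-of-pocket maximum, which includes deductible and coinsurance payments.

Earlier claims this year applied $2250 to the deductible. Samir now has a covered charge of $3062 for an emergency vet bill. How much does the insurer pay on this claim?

Deductible still to meet: $3200 − $2250 = $950.
The remaining $2112 (= $3062 − $950) moves to coinsurance.
20% of $2112 = $422.40 falls to the owner.
So the owner owes $950 + $422.40 = $1372.40 before any cap.
Cumulative spending $2250 + $1372.40 = $3622.40 stays under the $19150 maximum.
The plan picks up $3062 − $1372.40 = $1689.60.

$1689.60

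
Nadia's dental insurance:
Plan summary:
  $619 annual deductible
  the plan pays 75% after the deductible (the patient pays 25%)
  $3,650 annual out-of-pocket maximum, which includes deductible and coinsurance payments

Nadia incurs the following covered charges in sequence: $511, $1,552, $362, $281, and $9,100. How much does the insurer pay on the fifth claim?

$6,825

#1 ($511): entire amount goes to the deductible. Cost to patient: $511. OOP to date $511. Plan pays $511 − $511 = $0.
#2 ($1,552): $108 to deductible, leaving $1,444; patient's 25% is $361. Cost to patient: $469. OOP to date $980. Plan pays $1,552 − $469 = $1,083.
#3 ($362): 25% coinsurance on $362 = $90.50. Cost to patient: $90.50. OOP to date $1,070.50. Plan pays $362 − $90.50 = $271.50.
#4 ($281): 25% coinsurance on $281 = $70.25. Cost to patient: $70.25. OOP to date $1,140.75. Plan pays $281 − $70.25 = $210.75.
#5 ($9,100): 25% coinsurance on $9,100 = $2,275. Cost to patient: $2,275. OOP to date $3,415.75. Insurer: $9,100 − $2,275 = $6,825.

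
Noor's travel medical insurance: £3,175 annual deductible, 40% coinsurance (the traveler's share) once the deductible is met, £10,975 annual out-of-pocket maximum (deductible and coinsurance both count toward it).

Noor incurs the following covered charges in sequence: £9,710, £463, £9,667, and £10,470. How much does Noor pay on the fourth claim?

Claim 1 (£9,710): £3,175 to deductible, leaving £6,535; coinsurance £6,535 × 40% = £2,614. Cost to traveler: £5,789. OOP to date £5,789.
Claim 2 (£463): deductible already satisfied, so traveler's share is 40% × £463 = £185.20. Cost to traveler: £185.20. OOP to date £5,974.20.
Claim 3 (£9,667): deductible already satisfied, so traveler's share is 40% × £9,667 = £3,866.80. Traveler owes £3,866.80 (running OOP £9,841).
Claim 4 (£10,470): deductible already satisfied, so traveler's share is 40% × £10,470 = £4,188. That would push OOP to £14,029, over the £10,975 cap, so traveler pays £10,975 − £9,841 = £1,134.

£1,134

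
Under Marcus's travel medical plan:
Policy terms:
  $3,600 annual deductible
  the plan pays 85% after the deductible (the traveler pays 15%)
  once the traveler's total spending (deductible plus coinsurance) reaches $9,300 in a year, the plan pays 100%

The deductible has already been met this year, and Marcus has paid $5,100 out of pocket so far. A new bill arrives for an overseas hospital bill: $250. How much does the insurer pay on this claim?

The deductible is already satisfied, so the full bill goes to coinsurance.
Traveler's 15% share of $250 is $37.50.
Cumulative spending $5,100 + $37.50 = $5,137.50 stays under the $9,300 maximum.
The plan picks up $250 − $37.50 = $212.50.

$212.50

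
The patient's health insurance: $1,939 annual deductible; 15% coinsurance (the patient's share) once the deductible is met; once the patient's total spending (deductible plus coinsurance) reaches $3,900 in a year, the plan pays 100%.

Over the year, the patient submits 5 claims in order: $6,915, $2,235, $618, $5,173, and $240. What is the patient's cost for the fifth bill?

Claim 1 ($6,915): deductible takes $1,939, $4,976 remains; coinsurance $4,976 × 15% = $746.40. Patient pays $2,685.40; OOP now $2,685.40.
Claim 2 ($2,235): deductible met; 15% of $2,235 = $335.25. Patient pays $335.25; OOP now $3,020.65.
Claim 3 ($618): deductible met; 15% of $618 = $92.70. Patient pays $92.70; OOP now $3,113.35.
Claim 4 ($5,173): 15% coinsurance on $5,173 = $775.95. Patient pays $775.95; OOP now $3,889.30.
Claim 5 ($240): deductible already satisfied, so patient's share is 15% × $240 = $36. Adding that to $3,889.30 gives $3,925.30, past the $3,900 cap; patient pays only $3,900 − $3,889.30 = $10.70.

$10.70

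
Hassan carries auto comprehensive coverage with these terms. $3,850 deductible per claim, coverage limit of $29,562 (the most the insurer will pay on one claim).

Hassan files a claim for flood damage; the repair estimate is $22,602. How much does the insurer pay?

Subtract the deductible: $22,602 − $3,850 = $18,752.
$18,752 ≤ $29,562, so the limit doesn't bind; insurer pays $18,752.

$18,752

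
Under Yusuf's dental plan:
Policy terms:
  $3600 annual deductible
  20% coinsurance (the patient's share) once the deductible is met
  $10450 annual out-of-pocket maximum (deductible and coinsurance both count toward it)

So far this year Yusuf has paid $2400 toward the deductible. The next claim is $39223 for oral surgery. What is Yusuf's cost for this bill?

$2400 of the $3600 deductible is already met, leaving $1200.
After the $1200 deductible portion, $39223 − $1200 = $38023 is subject to coinsurance.
Coinsurance: $38023 × 20% = $7604.60.
That puts the patient's cost at $1200 + $7604.60 = $8804.60 before any cap.
Year-to-date out-of-pocket would reach $2400 + $8804.60 = $11204.60, above the $10450 maximum, so the patient pays only $10450 − $2400 = $8050.

$8050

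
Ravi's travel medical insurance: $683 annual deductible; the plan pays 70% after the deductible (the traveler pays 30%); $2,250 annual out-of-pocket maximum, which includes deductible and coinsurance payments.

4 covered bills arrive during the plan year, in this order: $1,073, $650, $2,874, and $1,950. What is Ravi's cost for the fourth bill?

$392.80

Claim 1 ($1,073): $683 finishes the deductible; $390 goes to coinsurance; traveler's 30% is $117. Traveler pays $800; OOP now $800.
Claim 2 ($650): deductible already satisfied, so traveler's share is 30% × $650 = $195. Traveler owes $195 (running OOP $995).
Claim 3 ($2,874): deductible already satisfied, so traveler's share is 30% × $2,874 = $862.20. Cost to traveler: $862.20. OOP to date $1,857.20.
Claim 4 ($1,950): 30% coinsurance on $1,950 = $585. Adding that to $1,857.20 gives $2,442.20, past the $2,250 cap; traveler pays only $2,250 − $1,857.20 = $392.80.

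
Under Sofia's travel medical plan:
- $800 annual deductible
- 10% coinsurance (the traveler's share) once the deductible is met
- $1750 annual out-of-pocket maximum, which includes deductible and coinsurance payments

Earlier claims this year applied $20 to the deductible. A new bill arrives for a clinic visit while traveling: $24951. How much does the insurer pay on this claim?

$23221

$20 of the $800 deductible is already met, leaving $780.
That leaves $24951 − $780 = $24171 for coinsurance.
Traveler's 10% share of $24171 is $2417.10.
That puts the traveler's cost at $780 + $2417.10 = $3197.10 before any cap.
That would bring total out-of-pocket to $3217.10, past the $1750 cap. The traveler is capped at $1750 − $20 = $1730 on this claim.
Insurer pays the balance: $24951 − $1730 = $23221.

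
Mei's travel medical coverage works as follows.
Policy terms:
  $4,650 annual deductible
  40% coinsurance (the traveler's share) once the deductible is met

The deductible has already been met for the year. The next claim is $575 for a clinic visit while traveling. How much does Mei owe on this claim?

The deductible is already satisfied, so the full bill goes to coinsurance.
40% of $575 = $230 falls to the traveler.

$230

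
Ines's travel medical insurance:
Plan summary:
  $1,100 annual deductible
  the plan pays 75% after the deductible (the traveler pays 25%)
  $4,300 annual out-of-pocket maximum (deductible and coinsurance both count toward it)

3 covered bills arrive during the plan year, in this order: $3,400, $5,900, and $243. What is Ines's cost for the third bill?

#1 ($3,400): deductible takes $1,100, $2,300 remains; 25% of $2,300 = $575. Traveler pays $1,675; OOP now $1,675.
#2 ($5,900): 25% coinsurance on $5,900 = $1,475. Cost to traveler: $1,475. OOP to date $3,150.
#3 ($243): deductible already satisfied, so traveler's share is 25% × $243 = $60.75. Cost to traveler: $60.75. OOP to date $3,210.75.

$60.75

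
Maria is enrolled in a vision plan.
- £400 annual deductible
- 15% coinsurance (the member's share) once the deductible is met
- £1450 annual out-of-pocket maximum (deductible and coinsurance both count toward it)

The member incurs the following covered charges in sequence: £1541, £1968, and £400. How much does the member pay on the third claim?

Bill 1, £1541: £400 to deductible, leaving £1141; coinsurance £1141 × 15% = £171.15. Member owes £571.15 (running OOP £571.15).
Bill 2, £1968: deductible met; 15% of £1968 = £295.20. Member pays £295.20; OOP now £866.35.
Bill 3, £400: 15% coinsurance on £400 = £60. Cost to member: £60. OOP to date £926.35.

£60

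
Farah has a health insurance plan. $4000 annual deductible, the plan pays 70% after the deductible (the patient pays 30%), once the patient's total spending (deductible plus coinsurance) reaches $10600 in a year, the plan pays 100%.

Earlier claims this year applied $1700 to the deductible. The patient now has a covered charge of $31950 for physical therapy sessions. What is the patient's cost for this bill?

$1700 of the $4000 deductible is already met, leaving $2300.
That leaves $31950 − $2300 = $29650 for coinsurance.
30% of $29650 = $8895 falls to the patient.
So the patient owes $2300 + $8895 = $11195 before any cap.
That would bring total out-of-pocket to $12895, past the $10600 cap. The patient is capped at $10600 − $1700 = $8900 on this claim.

$8900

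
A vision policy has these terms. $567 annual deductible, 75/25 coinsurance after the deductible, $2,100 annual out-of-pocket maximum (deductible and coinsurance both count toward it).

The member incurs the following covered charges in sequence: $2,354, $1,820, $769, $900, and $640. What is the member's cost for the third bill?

$192.25

Claim 1 — $2,354: $567 finishes the deductible; $1,787 goes to coinsurance; 25% of $1,787 = $446.75. Member pays $1,013.75; OOP now $1,013.75.
Claim 2 — $1,820: deductible met; 25% of $1,820 = $455. Member pays $455; OOP now $1,468.75.
Claim 3 — $769: 25% coinsurance on $769 = $192.25. Cost to member: $192.25. OOP to date $1,661.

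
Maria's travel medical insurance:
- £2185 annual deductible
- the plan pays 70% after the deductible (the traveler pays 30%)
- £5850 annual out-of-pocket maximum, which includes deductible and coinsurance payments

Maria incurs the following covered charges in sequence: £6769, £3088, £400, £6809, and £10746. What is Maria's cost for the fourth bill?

#1 (£6769): deductible takes £2185, £4584 remains; traveler's 30% is £1375.20. Traveler pays £3560.20; OOP now £3560.20.
#2 (£3088): deductible already satisfied, so traveler's share is 30% × £3088 = £926.40. Traveler pays £926.40; OOP now £4486.60.
#3 (£400): 30% coinsurance on £400 = £120. Traveler pays £120; OOP now £4606.60.
#4 (£6809): deductible met; 30% of £6809 = £2042.70. OOP would hit £6649.30 > £5850, so the cap limits the traveler to £5850 − £4606.60 = £1243.40.

£1243.40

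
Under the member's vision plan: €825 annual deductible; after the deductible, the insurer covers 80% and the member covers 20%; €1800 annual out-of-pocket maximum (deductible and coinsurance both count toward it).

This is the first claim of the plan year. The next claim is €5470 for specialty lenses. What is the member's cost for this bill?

Deductible not yet touched, so the first €825 of the bill goes to the deductible.
That leaves €5470 − €825 = €4645 for coinsurance.
Member's 20% share of €4645 is €929.
That puts the member's cost at €825 + €929 = €1754 before any cap.
Total out-of-pocket so far would be €0 + €1754 = €1754, below the €1800 cap — no reduction.

€1754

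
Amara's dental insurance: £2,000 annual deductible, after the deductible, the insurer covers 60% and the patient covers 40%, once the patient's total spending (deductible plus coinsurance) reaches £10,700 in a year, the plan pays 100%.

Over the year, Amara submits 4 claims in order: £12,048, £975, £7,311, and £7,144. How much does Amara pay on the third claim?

Claim 1 (£12,048): deductible takes £2,000, £10,048 remains; coinsurance £10,048 × 40% = £4,019.20. Patient owes £6,019.20 (running OOP £6,019.20).
Claim 2 (£975): deductible already satisfied, so patient's share is 40% × £975 = £390. Cost to patient: £390. OOP to date £6,409.20.
Claim 3 (£7,311): 40% coinsurance on £7,311 = £2,924.40. Cost to patient: £2,924.40. OOP to date £9,333.60.

£2,924.40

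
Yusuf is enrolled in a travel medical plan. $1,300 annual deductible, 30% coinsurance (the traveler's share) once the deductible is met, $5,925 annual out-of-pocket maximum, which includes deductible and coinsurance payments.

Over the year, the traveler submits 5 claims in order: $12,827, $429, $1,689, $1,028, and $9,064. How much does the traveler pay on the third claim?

#1 ($12,827): deductible takes $1,300, $11,527 remains; coinsurance $11,527 × 30% = $3,458.10. Traveler owes $4,758.10 (running OOP $4,758.10).
#2 ($429): deductible already satisfied, so traveler's share is 30% × $429 = $128.70. Traveler pays $128.70; OOP now $4,886.80.
#3 ($1,689): deductible met; 30% of $1,689 = $506.70. Cost to traveler: $506.70. OOP to date $5,393.50.

$506.70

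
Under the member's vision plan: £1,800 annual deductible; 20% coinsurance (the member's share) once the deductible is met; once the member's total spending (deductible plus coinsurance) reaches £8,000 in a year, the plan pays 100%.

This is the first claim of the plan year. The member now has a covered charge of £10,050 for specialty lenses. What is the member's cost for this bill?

The full £1,800 deductible is still open; £1,800 of this bill applies to it.
The remaining £8,250 (= £10,050 − £1,800) moves to coinsurance.
Member's 20% share of £8,250 is £1,650.
That puts the member's cost at £1,800 + £1,650 = £3,450 before any cap.
Total out-of-pocket so far would be £0 + £3,450 = £3,450, below the £8,000 cap — no reduction.

£3,450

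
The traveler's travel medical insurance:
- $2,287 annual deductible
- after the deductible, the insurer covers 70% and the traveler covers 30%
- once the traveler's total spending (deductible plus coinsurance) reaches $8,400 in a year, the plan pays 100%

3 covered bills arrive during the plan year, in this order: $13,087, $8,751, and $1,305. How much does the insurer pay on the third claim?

Bill 1, $13,087: $2,287 to deductible, leaving $10,800; traveler's 30% is $3,240. Traveler owes $5,527 (running OOP $5,527). Plan pays $13,087 − $5,527 = $7,560.
Bill 2, $8,751: deductible already satisfied, so traveler's share is 30% × $8,751 = $2,625.30. Traveler owes $2,625.30 (running OOP $8,152.30). Insurer: $8,751 − $2,625.30 = $6,125.70.
Bill 3, $1,305: deductible met; 30% of $1,305 = $391.50. OOP would hit $8,543.80 > $8,400, so the cap limits the traveler to $8,400 − $8,152.30 = $247.70. Plan pays $1,305 − $247.70 = $1,057.30.

$1,057.30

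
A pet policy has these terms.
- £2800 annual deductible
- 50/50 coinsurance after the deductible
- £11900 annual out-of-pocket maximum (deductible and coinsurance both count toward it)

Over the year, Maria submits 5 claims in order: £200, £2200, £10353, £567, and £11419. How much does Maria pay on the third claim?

£5376.50

Claim 1 — £200: fully absorbed by the deductible. Cost to owner: £200. OOP to date £200.
Claim 2 — £2200: all of it applies to the deductible. Cost to owner: £2200. OOP to date £2400.
Claim 3 — £10353: £400 to deductible, leaving £9953; coinsurance £9953 × 50% = £4976.50. Owner owes £5376.50 (running OOP £7776.50).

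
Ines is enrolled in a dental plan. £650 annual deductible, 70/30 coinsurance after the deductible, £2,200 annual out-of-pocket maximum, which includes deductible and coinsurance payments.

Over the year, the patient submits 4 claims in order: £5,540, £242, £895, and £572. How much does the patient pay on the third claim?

Claim 1 (£5,540): £650 finishes the deductible; £4,890 goes to coinsurance; coinsurance £4,890 × 30% = £1,467. Cost to patient: £2,117. OOP to date £2,117.
Claim 2 (£242): deductible already satisfied, so patient's share is 30% × £242 = £72.60. Patient pays £72.60; OOP now £2,189.60.
Claim 3 (£895): deductible already satisfied, so patient's share is 30% × £895 = £268.50. That would push OOP to £2,458.10, over the £2,200 cap, so patient pays £2,200 − £2,189.60 = £10.40.

£10.40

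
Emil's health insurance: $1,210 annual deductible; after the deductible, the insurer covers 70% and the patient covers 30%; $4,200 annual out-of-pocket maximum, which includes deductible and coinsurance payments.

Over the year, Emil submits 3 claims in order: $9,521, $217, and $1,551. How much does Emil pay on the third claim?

$431.60

Claim 1 ($9,521): deductible takes $1,210, $8,311 remains; 30% of $8,311 = $2,493.30. Patient owes $3,703.30 (running OOP $3,703.30).
Claim 2 ($217): deductible already satisfied, so patient's share is 30% × $217 = $65.10. Cost to patient: $65.10. OOP to date $3,768.40.
Claim 3 ($1,551): deductible met; 30% of $1,551 = $465.30. OOP would hit $4,233.70 > $4,200, so the cap limits the patient to $4,200 − $3,768.40 = $431.60.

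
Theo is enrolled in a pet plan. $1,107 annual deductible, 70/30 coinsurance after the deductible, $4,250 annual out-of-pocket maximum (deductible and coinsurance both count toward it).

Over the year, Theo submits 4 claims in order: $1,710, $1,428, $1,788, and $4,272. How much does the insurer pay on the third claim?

Bill 1, $1,710: $1,107 finishes the deductible; $603 goes to coinsurance; coinsurance $603 × 30% = $180.90. Owner pays $1,287.90; OOP now $1,287.90. Plan pays $1,710 − $1,287.90 = $422.10.
Bill 2, $1,428: 30% coinsurance on $1,428 = $428.40. Cost to owner: $428.40. OOP to date $1,716.30. Plan pays $1,428 − $428.40 = $999.60.
Bill 3, $1,788: deductible already satisfied, so owner's share is 30% × $1,788 = $536.40. Owner pays $536.40; OOP now $2,252.70. Plan pays $1,788 − $536.40 = $1,251.60.

$1,251.60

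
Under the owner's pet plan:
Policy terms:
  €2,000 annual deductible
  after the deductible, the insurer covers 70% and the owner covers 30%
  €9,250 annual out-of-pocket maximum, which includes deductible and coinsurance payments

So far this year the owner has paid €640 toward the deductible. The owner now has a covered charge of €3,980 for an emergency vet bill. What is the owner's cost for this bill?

€2,146

Deductible still to meet: €2,000 − €640 = €1,360.
After the €1,360 deductible portion, €3,980 − €1,360 = €2,620 is subject to coinsurance.
30% of €2,620 = €786 falls to the owner.
Owner responsibility before any cap: €1,360 + €786 = €2,146.
Cumulative spending €640 + €2,146 = €2,786 stays under the €9,250 maximum.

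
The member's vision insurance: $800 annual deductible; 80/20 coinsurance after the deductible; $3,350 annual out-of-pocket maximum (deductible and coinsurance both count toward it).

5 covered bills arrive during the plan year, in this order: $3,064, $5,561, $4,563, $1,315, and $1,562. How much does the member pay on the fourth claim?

Bill 1, $3,064: deductible takes $800, $2,264 remains; member's 20% is $452.80. Member pays $1,252.80; OOP now $1,252.80.
Bill 2, $5,561: deductible met; 20% of $5,561 = $1,112.20. Member owes $1,112.20 (running OOP $2,365).
Bill 3, $4,563: 20% coinsurance on $4,563 = $912.60. Cost to member: $912.60. OOP to date $3,277.60.
Bill 4, $1,315: deductible met; 20% of $1,315 = $263. That would push OOP to $3,540.60, over the $3,350 cap, so member pays $3,350 − $3,277.60 = $72.40.

$72.40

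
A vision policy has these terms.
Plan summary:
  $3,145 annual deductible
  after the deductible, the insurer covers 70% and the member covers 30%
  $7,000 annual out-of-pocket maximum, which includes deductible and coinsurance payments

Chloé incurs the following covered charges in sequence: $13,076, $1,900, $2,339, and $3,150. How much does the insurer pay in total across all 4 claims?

$13,465

Bill 1, $13,076: $3,145 finishes the deductible; $9,931 goes to coinsurance; 30% of $9,931 = $2,979.30. Cost to member: $6,124.30. OOP to date $6,124.30. Insurer: $13,076 − $6,124.30 = $6,951.70.
Bill 2, $1,900: 30% coinsurance on $1,900 = $570. Cost to member: $570. OOP to date $6,694.30. Plan pays $1,900 − $570 = $1,330.
Bill 3, $2,339: deductible already satisfied, so member's share is 30% × $2,339 = $701.70. That would push OOP to $7,396, over the $7,000 cap, so member pays $7,000 − $6,694.30 = $305.70. Plan pays $2,339 − $305.70 = $2,033.30.
Bill 4, $3,150: deductible already satisfied, so member's share is 30% × $3,150 = $945. That would push OOP to $7,945, over the $7,000 cap, so member pays $7,000 − $7,000 = $0. Insurer: $3,150 − $0 = $3,150.
Insurer total: $6,951.70 + $1,330 + $2,033.30 + $3,150 = $13,465.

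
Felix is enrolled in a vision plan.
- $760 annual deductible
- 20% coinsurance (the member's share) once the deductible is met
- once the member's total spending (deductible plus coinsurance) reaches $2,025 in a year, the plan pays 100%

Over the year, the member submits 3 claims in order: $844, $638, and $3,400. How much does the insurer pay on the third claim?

Claim 1 ($844): deductible takes $760, $84 remains; coinsurance $84 × 20% = $16.80. Member owes $776.80 (running OOP $776.80). Insurer: $844 − $776.80 = $67.20.
Claim 2 ($638): 20% coinsurance on $638 = $127.60. Cost to member: $127.60. OOP to date $904.40. Plan pays $638 − $127.60 = $510.40.
Claim 3 ($3,400): 20% coinsurance on $3,400 = $680. Cost to member: $680. OOP to date $1,584.40. Plan pays $3,400 − $680 = $2,720.

$2,720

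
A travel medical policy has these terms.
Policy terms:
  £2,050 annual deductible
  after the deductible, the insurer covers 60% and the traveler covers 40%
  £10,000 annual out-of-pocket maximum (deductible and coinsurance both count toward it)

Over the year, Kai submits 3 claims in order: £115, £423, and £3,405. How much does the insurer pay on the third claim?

£1,135.80

Claim 1 (£115): all of it applies to the deductible. Traveler owes £115 (running OOP £115). Plan pays £115 − £115 = £0.
Claim 2 (£423): entire amount goes to the deductible. Cost to traveler: £423. OOP to date £538. Insurer: £423 − £423 = £0.
Claim 3 (£3,405): £1,512 to deductible, leaving £1,893; traveler's 40% is £757.20. Cost to traveler: £2,269.20. OOP to date £2,807.20. Insurer: £3,405 − £2,269.20 = £1,135.80.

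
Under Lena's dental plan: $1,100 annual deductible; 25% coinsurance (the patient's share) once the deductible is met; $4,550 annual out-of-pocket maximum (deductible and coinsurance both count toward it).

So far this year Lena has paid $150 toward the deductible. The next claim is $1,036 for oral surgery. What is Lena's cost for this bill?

Deductible still to meet: $1,100 − $150 = $950.
That leaves $1,036 − $950 = $86 for coinsurance.
Patient's 25% share of $86 is $21.50.
Patient responsibility before any cap: $950 + $21.50 = $971.50.
Total out-of-pocket so far would be $150 + $971.50 = $1,121.50, below the $4,550 cap — no reduction.

$971.50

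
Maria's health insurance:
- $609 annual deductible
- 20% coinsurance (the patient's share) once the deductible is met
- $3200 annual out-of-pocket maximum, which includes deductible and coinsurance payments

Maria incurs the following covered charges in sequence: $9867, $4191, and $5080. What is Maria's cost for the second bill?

$739.40

Claim 1 — $9867: $609 to deductible, leaving $9258; patient's 20% is $1851.60. Patient pays $2460.60; OOP now $2460.60.
Claim 2 — $4191: 20% coinsurance on $4191 = $838.20. Adding that to $2460.60 gives $3298.80, past the $3200 cap; patient pays only $3200 − $2460.60 = $739.40.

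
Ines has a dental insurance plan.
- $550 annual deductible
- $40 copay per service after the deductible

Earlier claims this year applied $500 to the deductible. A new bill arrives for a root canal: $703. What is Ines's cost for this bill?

$500 of the $550 deductible is already met, leaving $50.
That leaves $703 − $50 = $653 for the copay.
Copay on this service: $40.
So the patient owes $50 + $40 = $90.

$90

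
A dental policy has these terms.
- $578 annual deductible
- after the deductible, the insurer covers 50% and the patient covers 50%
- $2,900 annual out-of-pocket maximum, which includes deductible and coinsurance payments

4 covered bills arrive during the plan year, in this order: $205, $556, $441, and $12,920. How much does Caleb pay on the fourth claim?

$2,010

Bill 1, $205: all of it applies to the deductible. Cost to patient: $205. OOP to date $205.
Bill 2, $556: deductible takes $373, $183 remains; coinsurance $183 × 50% = $91.50. Cost to patient: $464.50. OOP to date $669.50.
Bill 3, $441: 50% coinsurance on $441 = $220.50. Patient pays $220.50; OOP now $890.
Bill 4, $12,920: deductible already satisfied, so patient's share is 50% × $12,920 = $6,460. OOP would hit $7,350 > $2,900, so the cap limits the patient to $2,900 − $890 = $2,010.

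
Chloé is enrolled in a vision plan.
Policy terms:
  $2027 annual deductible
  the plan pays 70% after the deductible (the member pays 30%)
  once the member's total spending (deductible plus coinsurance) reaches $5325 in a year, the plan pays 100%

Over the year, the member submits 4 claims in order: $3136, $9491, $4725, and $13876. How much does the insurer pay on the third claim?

$4607

Bill 1, $3136: deductible takes $2027, $1109 remains; member's 30% is $332.70. Member owes $2359.70 (running OOP $2359.70). Insurer: $3136 − $2359.70 = $776.30.
Bill 2, $9491: deductible already satisfied, so member's share is 30% × $9491 = $2847.30. Cost to member: $2847.30. OOP to date $5207. Insurer: $9491 − $2847.30 = $6643.70.
Bill 3, $4725: 30% coinsurance on $4725 = $1417.50. OOP would hit $6624.50 > $5325, so the cap limits the member to $5325 − $5207 = $118. Plan pays $4725 − $118 = $4607.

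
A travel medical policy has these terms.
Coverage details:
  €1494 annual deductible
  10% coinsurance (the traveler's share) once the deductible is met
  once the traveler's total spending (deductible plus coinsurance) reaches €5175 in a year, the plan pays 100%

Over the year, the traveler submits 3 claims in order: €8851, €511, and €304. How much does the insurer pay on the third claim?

€273.60

Claim 1 (€8851): deductible takes €1494, €7357 remains; 10% of €7357 = €735.70. Traveler pays €2229.70; OOP now €2229.70. Plan pays €8851 − €2229.70 = €6621.30.
Claim 2 (€511): deductible already satisfied, so traveler's share is 10% × €511 = €51.10. Traveler pays €51.10; OOP now €2280.80. Insurer: €511 − €51.10 = €459.90.
Claim 3 (€304): deductible met; 10% of €304 = €30.40. Cost to traveler: €30.40. OOP to date €2311.20. Plan pays €304 − €30.40 = €273.60.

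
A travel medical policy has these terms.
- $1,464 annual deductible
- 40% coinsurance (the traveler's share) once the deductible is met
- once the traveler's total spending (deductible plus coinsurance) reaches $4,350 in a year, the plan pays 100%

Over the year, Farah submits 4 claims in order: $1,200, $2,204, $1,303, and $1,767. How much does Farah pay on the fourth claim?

Claim 1 ($1,200): fully absorbed by the deductible. Traveler owes $1,200 (running OOP $1,200).
Claim 2 ($2,204): deductible takes $264, $1,940 remains; 40% of $1,940 = $776. Cost to traveler: $1,040. OOP to date $2,240.
Claim 3 ($1,303): deductible met; 40% of $1,303 = $521.20. Cost to traveler: $521.20. OOP to date $2,761.20.
Claim 4 ($1,767): 40% coinsurance on $1,767 = $706.80. Traveler owes $706.80 (running OOP $3,468).

$706.80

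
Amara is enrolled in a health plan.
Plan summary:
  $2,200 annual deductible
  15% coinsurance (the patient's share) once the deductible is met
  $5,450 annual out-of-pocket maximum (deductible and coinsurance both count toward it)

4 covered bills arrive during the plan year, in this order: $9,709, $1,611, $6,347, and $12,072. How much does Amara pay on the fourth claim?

Bill 1, $9,709: $2,200 to deductible, leaving $7,509; 15% of $7,509 = $1,126.35. Patient pays $3,326.35; OOP now $3,326.35.
Bill 2, $1,611: deductible met; 15% of $1,611 = $241.65. Patient pays $241.65; OOP now $3,568.
Bill 3, $6,347: deductible already satisfied, so patient's share is 15% × $6,347 = $952.05. Patient pays $952.05; OOP now $4,520.05.
Bill 4, $12,072: deductible already satisfied, so patient's share is 15% × $12,072 = $1,810.80. Adding that to $4,520.05 gives $6,330.85, past the $5,450 cap; patient pays only $5,450 − $4,520.05 = $929.95.

$929.95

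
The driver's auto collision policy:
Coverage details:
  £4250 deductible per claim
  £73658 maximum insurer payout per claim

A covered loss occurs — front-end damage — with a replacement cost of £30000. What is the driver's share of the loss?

Subtract the deductible: £30000 − £4250 = £25750.
£25750 is within the £73658 limit, so the insurer pays £25750.
Out of pocket: £30000 − £25750 = £4250.

£4250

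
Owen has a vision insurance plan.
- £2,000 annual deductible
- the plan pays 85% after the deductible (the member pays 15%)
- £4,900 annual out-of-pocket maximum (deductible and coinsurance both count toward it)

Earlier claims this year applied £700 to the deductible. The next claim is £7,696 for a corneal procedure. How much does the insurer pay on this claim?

Deductible still to meet: £2,000 − £700 = £1,300.
That leaves £7,696 − £1,300 = £6,396 for coinsurance.
15% of £6,396 = £959.40 falls to the member.
So the member owes £1,300 + £959.40 = £2,259.40 before any cap.
Total out-of-pocket so far would be £700 + £2,259.40 = £2,959.40, below the £4,900 cap — no reduction.
The insurer covers the remainder: £7,696 − £2,259.40 = £5,436.60.

£5,436.60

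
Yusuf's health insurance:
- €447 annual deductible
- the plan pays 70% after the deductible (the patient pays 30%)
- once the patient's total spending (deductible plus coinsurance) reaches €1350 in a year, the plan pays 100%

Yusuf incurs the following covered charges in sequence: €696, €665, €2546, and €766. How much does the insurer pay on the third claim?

Claim 1 — €696: €447 finishes the deductible; €249 goes to coinsurance; patient's 30% is €74.70. Patient pays €521.70; OOP now €521.70. Plan pays €696 − €521.70 = €174.30.
Claim 2 — €665: deductible already satisfied, so patient's share is 30% × €665 = €199.50. Patient owes €199.50 (running OOP €721.20). Plan pays €665 − €199.50 = €465.50.
Claim 3 — €2546: deductible already satisfied, so patient's share is 30% × €2546 = €763.80. That would push OOP to €1485, over the €1350 cap, so patient pays €1350 − €721.20 = €628.80. Plan pays €2546 − €628.80 = €1917.20.

€1917.20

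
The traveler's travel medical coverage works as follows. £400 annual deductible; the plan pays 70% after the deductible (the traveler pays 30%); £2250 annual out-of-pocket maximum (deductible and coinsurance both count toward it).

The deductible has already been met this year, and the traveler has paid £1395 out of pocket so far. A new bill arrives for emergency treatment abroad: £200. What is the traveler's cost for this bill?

With the deductible met, the entire £200 is subject to coinsurance.
30% of £200 = £60 falls to the traveler.
Cumulative spending £1395 + £60 = £1455 stays under the £2250 maximum.

£60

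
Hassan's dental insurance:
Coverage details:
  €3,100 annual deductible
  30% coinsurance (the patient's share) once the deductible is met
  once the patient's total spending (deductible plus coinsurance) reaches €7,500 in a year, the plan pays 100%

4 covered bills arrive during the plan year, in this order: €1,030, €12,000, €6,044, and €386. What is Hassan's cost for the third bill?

Claim 1 (€1,030): all of it applies to the deductible. Cost to patient: €1,030. OOP to date €1,030.
Claim 2 (€12,000): €2,070 finishes the deductible; €9,930 goes to coinsurance; 30% of €9,930 = €2,979. Cost to patient: €5,049. OOP to date €6,079.
Claim 3 (€6,044): 30% coinsurance on €6,044 = €1,813.20. Adding that to €6,079 gives €7,892.20, past the €7,500 cap; patient pays only €7,500 − €6,079 = €1,421.

€1,421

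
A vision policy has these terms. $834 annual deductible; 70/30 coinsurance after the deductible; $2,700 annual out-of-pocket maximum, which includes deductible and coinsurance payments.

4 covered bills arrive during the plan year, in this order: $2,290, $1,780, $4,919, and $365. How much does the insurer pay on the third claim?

$4,023.80

#1 ($2,290): $834 to deductible, leaving $1,456; coinsurance $1,456 × 30% = $436.80. Member pays $1,270.80; OOP now $1,270.80. Plan pays $2,290 − $1,270.80 = $1,019.20.
#2 ($1,780): deductible met; 30% of $1,780 = $534. Cost to member: $534. OOP to date $1,804.80. Plan pays $1,780 − $534 = $1,246.
#3 ($4,919): deductible met; 30% of $4,919 = $1,475.70. Adding that to $1,804.80 gives $3,280.50, past the $2,700 cap; member pays only $2,700 − $1,804.80 = $895.20. Insurer: $4,919 − $895.20 = $4,023.80.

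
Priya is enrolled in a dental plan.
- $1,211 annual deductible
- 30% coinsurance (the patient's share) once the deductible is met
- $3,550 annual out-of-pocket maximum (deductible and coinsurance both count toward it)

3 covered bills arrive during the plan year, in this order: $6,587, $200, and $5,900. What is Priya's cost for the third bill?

$666.20

#1 ($6,587): deductible takes $1,211, $5,376 remains; 30% of $5,376 = $1,612.80. Cost to patient: $2,823.80. OOP to date $2,823.80.
#2 ($200): deductible met; 30% of $200 = $60. Patient pays $60; OOP now $2,883.80.
#3 ($5,900): deductible already satisfied, so patient's share is 30% × $5,900 = $1,770. Adding that to $2,883.80 gives $4,653.80, past the $3,550 cap; patient pays only $3,550 − $2,883.80 = $666.20.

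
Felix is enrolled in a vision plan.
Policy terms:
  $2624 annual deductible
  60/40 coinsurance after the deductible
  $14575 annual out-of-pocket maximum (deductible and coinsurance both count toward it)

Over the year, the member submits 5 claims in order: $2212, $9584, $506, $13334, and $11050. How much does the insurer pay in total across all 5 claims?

$22111

Claim 1 — $2212: all of it applies to the deductible. Member pays $2212; OOP now $2212. Insurer: $2212 − $2212 = $0.
Claim 2 — $9584: deductible takes $412, $9172 remains; member's 40% is $3668.80. Cost to member: $4080.80. OOP to date $6292.80. Plan pays $9584 − $4080.80 = $5503.20.
Claim 3 — $506: 40% coinsurance on $506 = $202.40. Cost to member: $202.40. OOP to date $6495.20. Insurer: $506 − $202.40 = $303.60.
Claim 4 — $13334: deductible met; 40% of $13334 = $5333.60. Member pays $5333.60; OOP now $11828.80. Plan pays $13334 − $5333.60 = $8000.40.
Claim 5 — $11050: 40% coinsurance on $11050 = $4420. That would push OOP to $16248.80, over the $14575 cap, so member pays $14575 − $11828.80 = $2746.20. Plan pays $11050 − $2746.20 = $8303.80.
Insurer total = bills − member's total = $36686 − $14575 = $22111.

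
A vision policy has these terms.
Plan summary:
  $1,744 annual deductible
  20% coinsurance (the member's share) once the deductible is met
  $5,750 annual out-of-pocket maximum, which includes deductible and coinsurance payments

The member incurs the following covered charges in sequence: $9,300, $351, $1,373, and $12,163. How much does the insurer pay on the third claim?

#1 ($9,300): $1,744 finishes the deductible; $7,556 goes to coinsurance; coinsurance $7,556 × 20% = $1,511.20. Cost to member: $3,255.20. OOP to date $3,255.20. Plan pays $9,300 − $3,255.20 = $6,044.80.
#2 ($351): deductible met; 20% of $351 = $70.20. Cost to member: $70.20. OOP to date $3,325.40. Insurer: $351 − $70.20 = $280.80.
#3 ($1,373): deductible already satisfied, so member's share is 20% × $1,373 = $274.60. Member pays $274.60; OOP now $3,600. Insurer: $1,373 − $274.60 = $1,098.40.

$1,098.40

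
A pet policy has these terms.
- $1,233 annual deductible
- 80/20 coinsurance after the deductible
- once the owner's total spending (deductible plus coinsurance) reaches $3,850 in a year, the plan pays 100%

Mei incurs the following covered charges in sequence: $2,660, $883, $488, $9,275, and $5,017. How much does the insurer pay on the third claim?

Claim 1 ($2,660): $1,233 finishes the deductible; $1,427 goes to coinsurance; owner's 20% is $285.40. Cost to owner: $1,518.40. OOP to date $1,518.40. Insurer: $2,660 − $1,518.40 = $1,141.60.
Claim 2 ($883): deductible met; 20% of $883 = $176.60. Owner pays $176.60; OOP now $1,695. Plan pays $883 − $176.60 = $706.40.
Claim 3 ($488): 20% coinsurance on $488 = $97.60. Owner pays $97.60; OOP now $1,792.60. Plan pays $488 − $97.60 = $390.40.

$390.40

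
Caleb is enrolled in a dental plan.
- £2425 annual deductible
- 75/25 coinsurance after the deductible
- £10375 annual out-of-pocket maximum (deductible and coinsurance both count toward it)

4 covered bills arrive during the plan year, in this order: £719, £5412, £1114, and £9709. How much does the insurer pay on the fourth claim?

Claim 1 (£719): fully absorbed by the deductible. Patient pays £719; OOP now £719. Plan pays £719 − £719 = £0.
Claim 2 (£5412): £1706 to deductible, leaving £3706; coinsurance £3706 × 25% = £926.50. Patient pays £2632.50; OOP now £3351.50. Insurer: £5412 − £2632.50 = £2779.50.
Claim 3 (£1114): deductible met; 25% of £1114 = £278.50. Patient owes £278.50 (running OOP £3630). Insurer: £1114 − £278.50 = £835.50.
Claim 4 (£9709): 25% coinsurance on £9709 = £2427.25. Patient pays £2427.25; OOP now £6057.25. Insurer: £9709 − £2427.25 = £7281.75.

£7281.75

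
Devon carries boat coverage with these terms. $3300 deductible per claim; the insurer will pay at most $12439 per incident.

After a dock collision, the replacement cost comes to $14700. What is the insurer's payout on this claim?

$11400

Subtract the deductible: $14700 − $3300 = $11400.
$11400 is within the $12439 limit, so the insurer pays $11400.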